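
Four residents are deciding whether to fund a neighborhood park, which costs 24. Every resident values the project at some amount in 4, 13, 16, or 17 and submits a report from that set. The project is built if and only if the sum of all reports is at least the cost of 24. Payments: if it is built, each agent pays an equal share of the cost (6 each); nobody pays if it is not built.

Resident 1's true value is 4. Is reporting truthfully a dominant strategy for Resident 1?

Check each profile of the others' reports and compare truth against every alternative report.
Others report (4, 4, 4): truth gives 0, best alternative gives -2.
Others report (4, 4, 13): truth gives -2, best alternative gives -2.
Others report (4, 4, 16): truth gives -2, best alternative gives -2.
Others report (4, 4, 17): truth gives -2, best alternative gives -2.
Others report (4, 13, 4): truth gives -2, best alternative gives -2.
Others report (4, 13, 13): truth gives -2, best alternative gives -2.
(Remaining 58 profiles checked similarly; truth is weakly best in each.)
In every case the truthful report is at least as good as any alternative, so it is a dominant strategy.

Yes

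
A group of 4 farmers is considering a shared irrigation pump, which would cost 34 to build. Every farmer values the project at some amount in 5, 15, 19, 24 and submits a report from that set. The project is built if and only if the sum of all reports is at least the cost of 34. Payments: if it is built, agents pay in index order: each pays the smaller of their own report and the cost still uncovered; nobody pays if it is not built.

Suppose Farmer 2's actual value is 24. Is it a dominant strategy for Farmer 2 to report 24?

Consider the case where Farmer 1 reports 5, Farmer 3 reports 5 and Farmer 4 reports 5.
Truthful report 24: project built, pays 24, utility 24 - 24 = 0.
Report 19 instead: project built, pays 19, utility 24 - 19 = 5.
Since 5 > 0, reporting 19 is strictly better here, so truthful reporting is not dominant.

No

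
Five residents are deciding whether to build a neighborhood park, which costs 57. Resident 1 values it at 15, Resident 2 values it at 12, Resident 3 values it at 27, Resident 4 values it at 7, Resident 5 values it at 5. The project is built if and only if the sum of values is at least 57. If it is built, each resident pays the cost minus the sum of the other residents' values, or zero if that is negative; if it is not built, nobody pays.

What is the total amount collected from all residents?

Total value 66 ≥ cost 57, so it is built.
Resident 1: others sum to 51; max(0, 57 - 51) = 6.
Resident 2: others sum to 54; max(0, 57 - 54) = 3.
Resident 3: others sum to 39; max(0, 57 - 39) = 18.
Resident 4: others sum to 59; max(0, 57 - 59) = 0.
Resident 5: others sum to 61; max(0, 57 - 61) = 0.
Total collected = 6 + 3 + 18 + 0 + 0 = 27.

27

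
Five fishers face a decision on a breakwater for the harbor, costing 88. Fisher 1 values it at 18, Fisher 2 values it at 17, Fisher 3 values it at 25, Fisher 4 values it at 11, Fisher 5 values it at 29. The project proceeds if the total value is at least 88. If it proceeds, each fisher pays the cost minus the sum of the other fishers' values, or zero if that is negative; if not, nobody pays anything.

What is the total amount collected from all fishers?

Total value 100 ≥ cost 88, so it is built.
Fisher 1: others sum to 82; max(0, 88 - 82) = 6.
Fisher 2: others sum to 83; max(0, 88 - 83) = 5.
Fisher 3: others sum to 75; max(0, 88 - 75) = 13.
Fisher 4: others sum to 89; max(0, 88 - 89) = 0.
Fisher 5: others sum to 71; max(0, 88 - 71) = 17.
Total collected = 6 + 5 + 13 + 0 + 17 = 41.

41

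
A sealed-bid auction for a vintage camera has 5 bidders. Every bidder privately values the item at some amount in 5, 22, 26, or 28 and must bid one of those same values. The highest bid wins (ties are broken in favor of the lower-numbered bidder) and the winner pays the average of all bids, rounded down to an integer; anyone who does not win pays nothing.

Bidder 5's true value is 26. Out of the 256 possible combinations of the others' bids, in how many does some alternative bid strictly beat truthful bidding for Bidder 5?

65

Others bid (5, 5, 5, 5): truth gives 17; bid 22 gives 18 > 17. Violating.
Others bid (5, 5, 5, 26): truth gives 0; bid 28 gives 13 > 0. Violating.
Others bid (5, 5, 22, 26): truth gives 0; bid 28 gives 9 > 0. Violating.
Others bid (5, 5, 26, 5): truth gives 0; bid 28 gives 13 > 0. Violating.
Others bid (5, 5, 5, 22): truth gives 14; no alternative beats it.
Others bid (5, 5, 5, 28): truth gives 0; no alternative beats it.
(Checking all 256 profiles: 65 have a profitable deviation, 191 do not.)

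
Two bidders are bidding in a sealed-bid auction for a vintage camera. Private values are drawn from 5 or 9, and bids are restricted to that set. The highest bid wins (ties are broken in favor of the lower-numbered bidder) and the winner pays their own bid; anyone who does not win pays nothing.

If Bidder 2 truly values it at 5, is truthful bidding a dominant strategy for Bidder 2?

Check each profile of the others' bids and compare truth against every alternative bid.
Others bid (5): truth gives 0, best alternative gives -4.
Others bid (9): truth gives 0, best alternative gives 0.
In every case the truthful bid is at least as good as any alternative, so it is a dominant strategy.

Yes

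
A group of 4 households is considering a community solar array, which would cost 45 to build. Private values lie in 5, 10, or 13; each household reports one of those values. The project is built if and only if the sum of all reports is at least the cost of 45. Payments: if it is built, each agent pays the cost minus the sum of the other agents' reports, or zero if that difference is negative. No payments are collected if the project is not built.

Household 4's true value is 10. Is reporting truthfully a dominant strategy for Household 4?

Yes

Check each profile of the others' reports and compare truth against every alternative report.
Others report (13, 13, 13): truth gives 4, best alternative gives 4.
Others report (10, 13, 13): truth gives 1, best alternative gives 1.
Others report (13, 10, 13): truth gives 1, best alternative gives 1.
Others report (13, 13, 10): truth gives 1, best alternative gives 1.
Others report (5, 5, 5): truth gives 0, best alternative gives 0.
Others report (5, 5, 10): truth gives 0, best alternative gives 0.
(Remaining 21 profiles checked similarly; truth is weakly best in each.)
In every case the truthful report is at least as good as any alternative, so it is a dominant strategy.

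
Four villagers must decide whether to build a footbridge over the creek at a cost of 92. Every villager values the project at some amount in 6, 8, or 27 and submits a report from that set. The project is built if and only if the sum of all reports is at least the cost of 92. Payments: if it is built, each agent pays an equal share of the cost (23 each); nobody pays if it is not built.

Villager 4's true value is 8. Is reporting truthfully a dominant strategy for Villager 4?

Check each profile of the others' reports and compare truth against every alternative report.
Others report (6, 6, 6): truth gives 0, best alternative gives 0.
Others report (6, 6, 8): truth gives 0, best alternative gives 0.
Others report (6, 6, 27): truth gives 0, best alternative gives 0.
Others report (6, 8, 6): truth gives 0, best alternative gives 0.
Others report (6, 8, 8): truth gives 0, best alternative gives 0.
Others report (6, 8, 27): truth gives 0, best alternative gives 0.
(Remaining 21 profiles checked similarly; truth is weakly best in each.)
In every case the truthful report is at least as good as any alternative, so it is a dominant strategy.

Yes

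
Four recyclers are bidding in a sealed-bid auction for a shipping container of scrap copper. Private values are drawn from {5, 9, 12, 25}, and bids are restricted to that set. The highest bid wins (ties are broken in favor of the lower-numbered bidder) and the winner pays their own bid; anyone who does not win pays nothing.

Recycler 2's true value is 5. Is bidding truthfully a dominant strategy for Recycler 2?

Check each profile of the others' bids and compare truth against every alternative bid.
Others bid (5, 5, 5): truth gives 0, best alternative gives -4.
Others bid (5, 5, 9): truth gives 0, best alternative gives -4.
Others bid (5, 9, 5): truth gives 0, best alternative gives -4.
Others bid (5, 9, 9): truth gives 0, best alternative gives -4.
Others bid (5, 5, 12): truth gives 0, best alternative gives 0.
Others bid (5, 5, 25): truth gives 0, best alternative gives 0.
(Remaining 58 profiles checked similarly; truth is weakly best in each.)
In every case the truthful bid is at least as good as any alternative, so it is a dominant strategy.

Yes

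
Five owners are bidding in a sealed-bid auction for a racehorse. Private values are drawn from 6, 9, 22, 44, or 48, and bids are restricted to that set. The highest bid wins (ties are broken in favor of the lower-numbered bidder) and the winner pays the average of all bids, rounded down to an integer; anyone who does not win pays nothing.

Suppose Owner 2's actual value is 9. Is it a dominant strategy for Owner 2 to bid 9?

Yes

Check each profile of the others' bids and compare truth against every alternative bid.
Others bid (6, 6, 6, 6): truth gives 3, best alternative gives 0.
Others bid (6, 6, 6, 9): truth gives 2, best alternative gives 0.
Others bid (6, 6, 9, 6): truth gives 2, best alternative gives 0.
Others bid (6, 6, 9, 9): truth gives 2, best alternative gives 0.
Others bid (6, 9, 6, 6): truth gives 2, best alternative gives 0.
Others bid (6, 9, 6, 9): truth gives 2, best alternative gives 0.
(Remaining 619 profiles checked similarly; truth is weakly best in each.)
In every case the truthful bid is at least as good as any alternative, so it is a dominant strategy.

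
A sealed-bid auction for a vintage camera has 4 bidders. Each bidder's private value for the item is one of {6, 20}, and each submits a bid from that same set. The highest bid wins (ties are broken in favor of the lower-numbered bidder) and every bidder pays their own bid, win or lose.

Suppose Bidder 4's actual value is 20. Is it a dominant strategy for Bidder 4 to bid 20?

Consider the case where Bidder 1 bids 6, Bidder 2 bids 6 and Bidder 3 bids 20.
Truthful bid 20: loses but pays 20, utility -20.
Bid 6 instead: loses but pays 6, utility -6.
Since -6 > -20, bidding 6 is strictly better here, so truthful bidding is not dominant.

No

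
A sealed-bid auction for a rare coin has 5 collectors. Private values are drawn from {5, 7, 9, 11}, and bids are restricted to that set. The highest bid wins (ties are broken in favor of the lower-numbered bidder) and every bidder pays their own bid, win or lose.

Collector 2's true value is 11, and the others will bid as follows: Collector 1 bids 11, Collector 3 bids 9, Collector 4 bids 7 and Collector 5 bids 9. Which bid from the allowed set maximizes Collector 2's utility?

5

Bid 5: loses but pays 5, utility -5.
Bid 7: loses but pays 7, utility -7.
Bid 9: loses but pays 9, utility -9.
Bid 11: loses but pays 11, utility -11.
The best choice is 5 with utility -5.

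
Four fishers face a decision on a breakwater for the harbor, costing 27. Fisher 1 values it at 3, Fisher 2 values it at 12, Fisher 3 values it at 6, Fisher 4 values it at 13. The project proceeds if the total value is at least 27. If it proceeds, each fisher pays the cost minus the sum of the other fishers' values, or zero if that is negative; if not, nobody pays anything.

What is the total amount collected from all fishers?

11

Total value 34 ≥ cost 27, so it is built.
Fisher 1: others sum to 31; max(0, 27 - 31) = 0.
Fisher 2: others sum to 22; max(0, 27 - 22) = 5.
Fisher 3: others sum to 28; max(0, 27 - 28) = 0.
Fisher 4: others sum to 21; max(0, 27 - 21) = 6.
Total collected = 0 + 5 + 0 + 6 = 11.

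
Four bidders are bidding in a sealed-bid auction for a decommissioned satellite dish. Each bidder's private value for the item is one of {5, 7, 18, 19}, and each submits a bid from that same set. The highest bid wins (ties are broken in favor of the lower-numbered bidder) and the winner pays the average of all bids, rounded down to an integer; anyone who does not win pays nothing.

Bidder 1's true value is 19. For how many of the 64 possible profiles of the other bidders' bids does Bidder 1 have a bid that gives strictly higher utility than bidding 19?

11

Others bid (5, 5, 5): truth gives 11; bid 5 gives 14 > 11. Violating.
Others bid (5, 5, 7): truth gives 10; bid 7 gives 13 > 10. Violating.
Others bid (5, 7, 5): truth gives 10; bid 7 gives 13 > 10. Violating.
Others bid (5, 7, 7): truth gives 10; bid 7 gives 13 > 10. Violating.
Others bid (5, 5, 18): truth gives 8; no alternative beats it.
Others bid (5, 5, 19): truth gives 7; no alternative beats it.
(Checking all 64 profiles: 11 have a profitable deviation, 53 do not.)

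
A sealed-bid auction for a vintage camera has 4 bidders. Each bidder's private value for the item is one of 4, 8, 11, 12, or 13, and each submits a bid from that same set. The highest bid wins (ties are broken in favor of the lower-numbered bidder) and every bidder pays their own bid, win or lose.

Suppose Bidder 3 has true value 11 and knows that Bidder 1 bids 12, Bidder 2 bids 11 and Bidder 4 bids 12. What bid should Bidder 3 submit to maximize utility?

Bid 4: loses but pays 4, utility -4.
Bid 8: loses but pays 8, utility -8.
Bid 11: loses but pays 11, utility -11.
Bid 12: loses but pays 12, utility -12.
Bid 13: wins, pays 13, utility 11 - 13 = -2.
The best choice is 13 with utility -2.

13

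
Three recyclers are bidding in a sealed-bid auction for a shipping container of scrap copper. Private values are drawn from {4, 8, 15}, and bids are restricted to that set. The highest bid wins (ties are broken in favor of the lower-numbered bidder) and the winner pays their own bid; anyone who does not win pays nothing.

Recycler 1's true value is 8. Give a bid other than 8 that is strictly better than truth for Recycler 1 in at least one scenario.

Suppose Recycler 2 bids 4 and Recycler 3 bids 4.
Bid 8: wins, pays 8, utility 8 - 8 = 0.
Bid 4: wins, pays 4, utility 8 - 4 = 4.
So bidding 4 beats truth here (4 > 0).

4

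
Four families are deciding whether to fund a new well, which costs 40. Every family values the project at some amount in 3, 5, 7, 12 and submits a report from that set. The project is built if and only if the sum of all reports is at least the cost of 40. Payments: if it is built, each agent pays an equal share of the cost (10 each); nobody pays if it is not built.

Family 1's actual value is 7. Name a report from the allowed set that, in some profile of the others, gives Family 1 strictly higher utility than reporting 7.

3

Suppose Family 2 reports 12, Family 3 reports 12 and Family 4 reports 12.
Report 7: project built, pays 10, utility 7 - 10 = -3.
Report 3: project not built, utility 0.
So reporting 3 beats truth here (0 > -3).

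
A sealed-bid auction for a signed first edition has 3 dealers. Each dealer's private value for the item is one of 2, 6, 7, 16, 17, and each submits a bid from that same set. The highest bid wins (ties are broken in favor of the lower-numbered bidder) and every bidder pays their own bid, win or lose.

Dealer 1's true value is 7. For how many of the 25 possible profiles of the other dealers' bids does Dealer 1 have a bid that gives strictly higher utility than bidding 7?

Others bid (2, 2): truth gives 0; bid 2 gives 5 > 0. Violating.
Others bid (2, 6): truth gives 0; bid 6 gives 1 > 0. Violating.
Others bid (2, 16): truth gives -7; bid 2 gives -2 > -7. Violating.
Others bid (2, 17): truth gives -7; bid 2 gives -2 > -7. Violating.
Others bid (2, 7): truth gives 0; no alternative beats it.
Others bid (6, 7): truth gives 0; no alternative beats it.
(Checking all 25 profiles: 20 have a profitable deviation, 5 do not.)

20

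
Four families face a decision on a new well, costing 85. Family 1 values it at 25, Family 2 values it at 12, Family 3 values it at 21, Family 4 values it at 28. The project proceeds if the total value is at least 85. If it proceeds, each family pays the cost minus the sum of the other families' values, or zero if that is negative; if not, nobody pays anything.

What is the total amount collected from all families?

Total value 86 ≥ cost 85, so it is built.
Family 1: others sum to 61; max(0, 85 - 61) = 24.
Family 2: others sum to 74; max(0, 85 - 74) = 11.
Family 3: others sum to 65; max(0, 85 - 65) = 20.
Family 4: others sum to 58; max(0, 85 - 58) = 27.
Total collected = 24 + 11 + 20 + 27 = 82.

82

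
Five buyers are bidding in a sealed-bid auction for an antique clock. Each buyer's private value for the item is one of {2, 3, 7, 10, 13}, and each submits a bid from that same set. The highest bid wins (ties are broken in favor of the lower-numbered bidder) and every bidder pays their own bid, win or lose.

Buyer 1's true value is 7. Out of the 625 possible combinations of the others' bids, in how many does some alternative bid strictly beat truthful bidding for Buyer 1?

Others bid (2, 2, 2, 2): truth gives 0; bid 2 gives 5 > 0. Violating.
Others bid (2, 2, 2, 3): truth gives 0; bid 3 gives 4 > 0. Violating.
Others bid (2, 2, 2, 10): truth gives -7; bid 2 gives -2 > -7. Violating.
Others bid (2, 2, 2, 13): truth gives -7; bid 2 gives -2 > -7. Violating.
Others bid (2, 2, 2, 7): truth gives 0; no alternative beats it.
Others bid (2, 2, 3, 7): truth gives 0; no alternative beats it.
(Checking all 625 profiles: 560 have a profitable deviation, 65 do not.)

560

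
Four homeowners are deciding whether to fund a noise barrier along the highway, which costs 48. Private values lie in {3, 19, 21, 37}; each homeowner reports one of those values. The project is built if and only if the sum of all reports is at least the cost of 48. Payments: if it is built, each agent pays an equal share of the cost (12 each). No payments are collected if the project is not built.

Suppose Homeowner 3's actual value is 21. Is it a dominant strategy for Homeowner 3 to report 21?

No

Consider the case where Homeowner 1 reports 3, Homeowner 2 reports 3 and Homeowner 4 reports 19.
Truthful report 21: project not built, utility 0.
Report 37 instead: project built, pays 12, utility 21 - 12 = 9.
Since 9 > 0, reporting 37 is strictly better here, so truthful reporting is not dominant.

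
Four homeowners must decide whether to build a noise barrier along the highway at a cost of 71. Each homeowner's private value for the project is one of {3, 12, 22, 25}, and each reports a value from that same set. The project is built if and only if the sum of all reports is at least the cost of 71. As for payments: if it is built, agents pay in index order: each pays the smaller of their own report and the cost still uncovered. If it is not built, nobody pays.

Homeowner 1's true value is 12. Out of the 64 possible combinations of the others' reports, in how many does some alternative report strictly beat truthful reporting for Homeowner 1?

Others report (22, 22, 25): truth gives 0; report 3 gives 9 > 0. Violating.
Others report (22, 25, 22): truth gives 0; report 3 gives 9 > 0. Violating.
Others report (22, 25, 25): truth gives 0; report 3 gives 9 > 0. Violating.
Others report (25, 22, 22): truth gives 0; report 3 gives 9 > 0. Violating.
Others report (3, 3, 3): truth gives 0; no alternative beats it.
Others report (3, 3, 12): truth gives 0; no alternative beats it.
(Checking all 64 profiles: 7 have a profitable deviation, 57 do not.)

7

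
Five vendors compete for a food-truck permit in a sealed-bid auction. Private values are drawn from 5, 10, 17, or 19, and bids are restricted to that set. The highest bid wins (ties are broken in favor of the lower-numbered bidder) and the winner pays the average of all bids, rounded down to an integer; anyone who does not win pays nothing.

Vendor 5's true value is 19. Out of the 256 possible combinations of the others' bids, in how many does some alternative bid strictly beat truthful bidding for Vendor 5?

Others bid (5, 5, 5, 5): truth gives 12; bid 10 gives 13 > 12. Violating.
Others bid (5, 5, 5, 10): truth gives 11; no alternative beats it.
Others bid (5, 5, 5, 17): truth gives 9; no alternative beats it.
(Checking all 256 profiles: 1 has a profitable deviation, 255 do not.)

1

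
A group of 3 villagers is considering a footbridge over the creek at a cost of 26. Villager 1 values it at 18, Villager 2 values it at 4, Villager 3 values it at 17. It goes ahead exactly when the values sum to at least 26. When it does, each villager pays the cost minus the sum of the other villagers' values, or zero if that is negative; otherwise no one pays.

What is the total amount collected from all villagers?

Total value 39 ≥ cost 26, so it is built.
Villager 1: others sum to 21; max(0, 26 - 21) = 5.
Villager 2: others sum to 35; max(0, 26 - 35) = 0.
Villager 3: others sum to 22; max(0, 26 - 22) = 4.
Total collected = 5 + 0 + 4 = 9.

9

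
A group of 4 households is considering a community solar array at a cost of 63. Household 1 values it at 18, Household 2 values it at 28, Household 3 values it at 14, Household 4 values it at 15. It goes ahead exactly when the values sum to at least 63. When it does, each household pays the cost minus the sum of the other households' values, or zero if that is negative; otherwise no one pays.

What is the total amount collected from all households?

Total value 75 ≥ cost 63, so it is built.
Household 1: others sum to 57; max(0, 63 - 57) = 6.
Household 2: others sum to 47; max(0, 63 - 47) = 16.
Household 3: others sum to 61; max(0, 63 - 61) = 2.
Household 4: others sum to 60; max(0, 63 - 60) = 3.
Total collected = 6 + 16 + 2 + 3 = 27.

27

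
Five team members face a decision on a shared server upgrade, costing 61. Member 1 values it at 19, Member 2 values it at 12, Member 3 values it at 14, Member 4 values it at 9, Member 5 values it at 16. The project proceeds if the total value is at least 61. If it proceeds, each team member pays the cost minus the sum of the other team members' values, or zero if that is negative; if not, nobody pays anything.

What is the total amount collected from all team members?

Total value 70 ≥ cost 61, so it is built.
Member 1: others sum to 51; max(0, 61 - 51) = 10.
Member 2: others sum to 58; max(0, 61 - 58) = 3.
Member 3: others sum to 56; max(0, 61 - 56) = 5.
Member 4: others sum to 61; max(0, 61 - 61) = 0.
Member 5: others sum to 54; max(0, 61 - 54) = 7.
Total collected = 10 + 3 + 5 + 0 + 7 = 25.

25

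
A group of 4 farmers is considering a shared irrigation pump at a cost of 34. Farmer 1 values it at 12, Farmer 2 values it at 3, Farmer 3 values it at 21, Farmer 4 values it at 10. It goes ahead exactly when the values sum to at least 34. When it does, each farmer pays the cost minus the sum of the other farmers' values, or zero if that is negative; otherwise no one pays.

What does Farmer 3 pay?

9

Total value 46 ≥ cost 34, so the project is built.
The other farmers' values sum to 25.
Cost minus that sum is 34 - 25 = 9.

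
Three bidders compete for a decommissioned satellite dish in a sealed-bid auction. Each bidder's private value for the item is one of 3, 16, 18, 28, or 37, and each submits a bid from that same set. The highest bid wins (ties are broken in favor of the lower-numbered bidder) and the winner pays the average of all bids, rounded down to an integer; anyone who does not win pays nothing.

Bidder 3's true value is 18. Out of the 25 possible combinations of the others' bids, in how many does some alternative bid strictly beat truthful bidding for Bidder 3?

Others bid (3, 3): truth gives 10; bid 16 gives 11 > 10. Violating.
Others bid (3, 18): truth gives 0; bid 28 gives 2 > 0. Violating.
Others bid (18, 3): truth gives 0; bid 28 gives 2 > 0. Violating.
Others bid (3, 16): truth gives 6; no alternative beats it.
Others bid (3, 28): truth gives 0; no alternative beats it.
(Checking all 25 profiles: 3 have a profitable deviation, 22 do not.)

3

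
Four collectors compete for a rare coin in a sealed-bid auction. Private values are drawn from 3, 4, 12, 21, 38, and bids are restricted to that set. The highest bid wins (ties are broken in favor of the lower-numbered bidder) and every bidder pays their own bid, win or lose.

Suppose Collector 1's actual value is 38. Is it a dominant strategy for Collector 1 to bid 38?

No

Consider the case where Collector 2 bids 3, Collector 3 bids 3 and Collector 4 bids 3.
Truthful bid 38: wins, pays 38, utility 38 - 38 = 0.
Bid 3 instead: wins, pays 3, utility 38 - 3 = 35.
Since 35 > 0, bidding 3 is strictly better here, so truthful bidding is not dominant.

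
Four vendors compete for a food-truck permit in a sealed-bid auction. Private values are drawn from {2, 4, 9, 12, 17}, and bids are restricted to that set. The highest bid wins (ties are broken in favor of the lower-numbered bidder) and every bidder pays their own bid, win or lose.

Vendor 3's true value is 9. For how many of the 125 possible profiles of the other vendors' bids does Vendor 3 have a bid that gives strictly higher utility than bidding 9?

115

Others bid (2, 2, 2): truth gives 0; bid 4 gives 5 > 0. Violating.
Others bid (2, 2, 4): truth gives 0; bid 4 gives 5 > 0. Violating.
Others bid (2, 2, 12): truth gives -9; bid 2 gives -2 > -9. Violating.
Others bid (2, 2, 17): truth gives -9; bid 2 gives -2 > -9. Violating.
Others bid (2, 2, 9): truth gives 0; no alternative beats it.
Others bid (2, 4, 2): truth gives 0; no alternative beats it.
(Checking all 125 profiles: 115 have a profitable deviation, 10 do not.)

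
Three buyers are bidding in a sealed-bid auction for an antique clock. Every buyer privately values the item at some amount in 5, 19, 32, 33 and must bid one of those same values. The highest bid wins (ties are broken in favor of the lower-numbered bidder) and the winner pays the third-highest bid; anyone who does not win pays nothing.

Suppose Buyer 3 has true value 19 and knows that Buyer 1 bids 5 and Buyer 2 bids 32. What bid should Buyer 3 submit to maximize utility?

Bid 5: loses, pays 0, utility 0.
Bid 19: loses, pays 0, utility 0.
Bid 32: loses, pays 0, utility 0.
Bid 33: wins, pays 5, utility 19 - 5 = 14.
The best choice is 33 with utility 14.

33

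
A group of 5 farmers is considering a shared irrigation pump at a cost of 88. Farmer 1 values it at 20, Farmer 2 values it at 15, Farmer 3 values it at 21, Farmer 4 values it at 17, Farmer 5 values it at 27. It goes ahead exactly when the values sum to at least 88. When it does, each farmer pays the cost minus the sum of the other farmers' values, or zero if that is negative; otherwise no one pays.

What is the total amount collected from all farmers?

40

Total value 100 ≥ cost 88, so it is built.
Farmer 1: others sum to 80; max(0, 88 - 80) = 8.
Farmer 2: others sum to 85; max(0, 88 - 85) = 3.
Farmer 3: others sum to 79; max(0, 88 - 79) = 9.
Farmer 4: others sum to 83; max(0, 88 - 83) = 5.
Farmer 5: others sum to 73; max(0, 88 - 73) = 15.
Total collected = 8 + 3 + 9 + 5 + 15 = 40.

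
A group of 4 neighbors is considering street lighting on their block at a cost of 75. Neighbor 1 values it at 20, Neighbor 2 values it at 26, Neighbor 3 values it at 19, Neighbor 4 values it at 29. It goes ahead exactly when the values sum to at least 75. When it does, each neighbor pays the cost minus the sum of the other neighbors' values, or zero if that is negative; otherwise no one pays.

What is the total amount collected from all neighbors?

18

Total value 94 ≥ cost 75, so it is built.
Neighbor 1: others sum to 74; max(0, 75 - 74) = 1.
Neighbor 2: others sum to 68; max(0, 75 - 68) = 7.
Neighbor 3: others sum to 75; max(0, 75 - 75) = 0.
Neighbor 4: others sum to 65; max(0, 75 - 65) = 10.
Total collected = 1 + 7 + 0 + 10 = 18.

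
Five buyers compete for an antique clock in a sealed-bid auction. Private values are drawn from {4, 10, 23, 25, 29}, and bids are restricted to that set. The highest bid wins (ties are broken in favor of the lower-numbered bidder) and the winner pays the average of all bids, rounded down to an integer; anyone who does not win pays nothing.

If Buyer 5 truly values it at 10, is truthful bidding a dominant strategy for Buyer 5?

Consider the case where Buyer 1 bids 4, Buyer 2 bids 4, Buyer 3 bids 4 and Buyer 4 bids 10.
Truthful bid 10: loses, pays 0, utility 0.
Bid 23 instead: wins, pays 9, utility 10 - 9 = 1.
Since 1 > 0, bidding 23 is strictly better here, so truthful bidding is not dominant.

No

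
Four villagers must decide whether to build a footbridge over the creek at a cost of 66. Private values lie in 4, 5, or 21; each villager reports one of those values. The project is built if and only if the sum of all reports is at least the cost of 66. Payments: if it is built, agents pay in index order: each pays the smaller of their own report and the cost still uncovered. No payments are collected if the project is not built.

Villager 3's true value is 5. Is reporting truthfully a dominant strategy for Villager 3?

Consider the case where Villager 1 reports 21, Villager 2 reports 21 and Villager 4 reports 21.
Truthful report 5: project built, pays 5, utility 5 - 5 = 0.
Report 4 instead: project built, pays 4, utility 5 - 4 = 1.
Since 1 > 0, reporting 4 is strictly better here, so truthful reporting is not dominant.

No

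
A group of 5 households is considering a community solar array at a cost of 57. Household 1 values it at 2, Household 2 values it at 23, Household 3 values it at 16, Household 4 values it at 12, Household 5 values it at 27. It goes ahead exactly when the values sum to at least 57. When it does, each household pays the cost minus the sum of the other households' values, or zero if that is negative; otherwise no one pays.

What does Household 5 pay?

4

Total value 80 ≥ cost 57, so the project is built.
The other households' values sum to 53.
Cost minus that sum is 57 - 53 = 4.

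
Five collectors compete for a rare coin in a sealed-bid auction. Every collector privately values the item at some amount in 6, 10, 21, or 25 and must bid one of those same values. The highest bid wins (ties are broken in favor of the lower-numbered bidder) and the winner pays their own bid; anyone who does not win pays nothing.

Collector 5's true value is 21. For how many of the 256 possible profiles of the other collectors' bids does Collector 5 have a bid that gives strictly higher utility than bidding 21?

Others bid (6, 6, 6, 6): truth gives 0; bid 10 gives 11 > 0. Violating.
Others bid (6, 6, 6, 10): truth gives 0; no alternative beats it.
Others bid (6, 6, 6, 21): truth gives 0; no alternative beats it.
(Checking all 256 profiles: 1 has a profitable deviation, 255 do not.)

1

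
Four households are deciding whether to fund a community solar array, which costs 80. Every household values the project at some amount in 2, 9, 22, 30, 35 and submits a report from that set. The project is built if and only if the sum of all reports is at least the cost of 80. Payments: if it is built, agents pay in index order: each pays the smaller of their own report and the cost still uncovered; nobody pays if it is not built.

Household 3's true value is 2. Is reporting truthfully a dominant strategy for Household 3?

Check each profile of the others' reports and compare truth against every alternative report.
Others report (2, 35, 35): truth gives 0, best alternative gives -7.
Others report (9, 30, 35): truth gives 0, best alternative gives -7.
Others report (9, 35, 30): truth gives 0, best alternative gives -7.
Others report (9, 35, 35): truth gives 0, best alternative gives -7.
Others report (22, 22, 30): truth gives 0, best alternative gives -7.
Others report (22, 22, 35): truth gives 0, best alternative gives -7.
(Remaining 119 profiles checked similarly; truth is weakly best in each.)
In every case the truthful report is at least as good as any alternative, so it is a dominant strategy.

Yes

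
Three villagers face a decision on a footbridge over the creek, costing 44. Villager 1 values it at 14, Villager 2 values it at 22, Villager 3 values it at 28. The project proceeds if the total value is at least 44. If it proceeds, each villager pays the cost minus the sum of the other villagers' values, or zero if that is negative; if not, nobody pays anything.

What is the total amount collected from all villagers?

Total value 64 ≥ cost 44, so it is built.
Villager 1: others sum to 50; max(0, 44 - 50) = 0.
Villager 2: others sum to 42; max(0, 44 - 42) = 2.
Villager 3: others sum to 36; max(0, 44 - 36) = 8.
Total collected = 0 + 2 + 8 = 10.

10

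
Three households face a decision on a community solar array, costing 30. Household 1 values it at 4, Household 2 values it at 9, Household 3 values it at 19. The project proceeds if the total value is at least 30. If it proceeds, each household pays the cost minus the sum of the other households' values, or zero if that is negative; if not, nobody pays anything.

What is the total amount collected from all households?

Total value 32 ≥ cost 30, so it is built.
Household 1: others sum to 28; max(0, 30 - 28) = 2.
Household 2: others sum to 23; max(0, 30 - 23) = 7.
Household 3: others sum to 13; max(0, 30 - 13) = 17.
Total collected = 2 + 7 + 17 = 26.

26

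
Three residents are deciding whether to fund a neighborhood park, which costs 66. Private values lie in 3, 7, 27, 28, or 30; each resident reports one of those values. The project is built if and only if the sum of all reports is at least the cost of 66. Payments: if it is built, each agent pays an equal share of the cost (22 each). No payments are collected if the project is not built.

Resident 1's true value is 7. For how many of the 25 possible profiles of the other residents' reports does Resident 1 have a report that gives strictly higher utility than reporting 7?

1

Others report (30, 30): truth gives -15; report 3 gives 0 > -15. Violating.
Others report (3, 3): truth gives 0; no alternative beats it.
Others report (3, 7): truth gives 0; no alternative beats it.
(Checking all 25 profiles: 1 has a profitable deviation, 24 do not.)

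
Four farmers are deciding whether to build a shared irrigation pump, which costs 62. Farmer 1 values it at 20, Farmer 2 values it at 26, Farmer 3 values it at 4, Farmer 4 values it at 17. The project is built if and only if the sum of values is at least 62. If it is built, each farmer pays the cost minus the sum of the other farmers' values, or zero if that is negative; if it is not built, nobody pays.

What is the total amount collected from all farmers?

48

Total value 67 ≥ cost 62, so it is built.
Farmer 1: others sum to 47; max(0, 62 - 47) = 15.
Farmer 2: others sum to 41; max(0, 62 - 41) = 21.
Farmer 3: others sum to 63; max(0, 62 - 63) = 0.
Farmer 4: others sum to 50; max(0, 62 - 50) = 12.
Total collected = 15 + 21 + 0 + 12 = 48.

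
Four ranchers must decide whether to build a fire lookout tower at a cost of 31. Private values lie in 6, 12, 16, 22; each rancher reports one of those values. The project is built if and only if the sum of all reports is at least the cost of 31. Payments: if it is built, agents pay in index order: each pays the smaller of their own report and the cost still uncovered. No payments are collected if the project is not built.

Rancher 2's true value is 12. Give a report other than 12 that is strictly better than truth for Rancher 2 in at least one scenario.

Suppose Rancher 1 reports 6, Rancher 3 reports 6 and Rancher 4 reports 16.
Report 12: project built, pays 12, utility 12 - 12 = 0.
Report 6: project built, pays 6, utility 12 - 6 = 6.
So reporting 6 beats truth here (6 > 0).

6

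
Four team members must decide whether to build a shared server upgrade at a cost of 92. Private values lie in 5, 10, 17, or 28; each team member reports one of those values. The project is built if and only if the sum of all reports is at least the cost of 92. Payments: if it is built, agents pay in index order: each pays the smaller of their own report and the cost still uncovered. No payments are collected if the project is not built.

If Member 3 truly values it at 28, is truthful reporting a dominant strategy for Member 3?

No

Consider the case where Member 1 reports 28, Member 2 reports 28 and Member 4 reports 28.
Truthful report 28: project built, pays 28, utility 28 - 28 = 0.
Report 10 instead: project built, pays 10, utility 28 - 10 = 18.
Since 18 > 0, reporting 10 is strictly better here, so truthful reporting is not dominant.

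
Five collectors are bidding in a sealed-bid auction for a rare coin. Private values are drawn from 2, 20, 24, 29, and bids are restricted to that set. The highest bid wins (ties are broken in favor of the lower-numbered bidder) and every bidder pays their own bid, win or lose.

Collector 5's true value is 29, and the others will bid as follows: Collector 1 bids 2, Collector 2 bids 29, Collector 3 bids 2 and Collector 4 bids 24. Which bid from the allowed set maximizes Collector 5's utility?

2

Bid 2: loses but pays 2, utility -2.
Bid 20: loses but pays 20, utility -20.
Bid 24: loses but pays 24, utility -24.
Bid 29: loses but pays 29, utility -29.
The best choice is 2 with utility -2.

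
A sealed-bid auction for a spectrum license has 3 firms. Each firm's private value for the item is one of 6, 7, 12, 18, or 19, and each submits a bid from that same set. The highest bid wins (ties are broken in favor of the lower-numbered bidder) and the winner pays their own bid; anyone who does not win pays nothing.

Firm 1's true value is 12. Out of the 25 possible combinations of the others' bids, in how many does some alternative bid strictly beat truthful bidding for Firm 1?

Others bid (6, 6): truth gives 0; bid 6 gives 6 > 0. Violating.
Others bid (6, 7): truth gives 0; bid 7 gives 5 > 0. Violating.
Others bid (7, 6): truth gives 0; bid 7 gives 5 > 0. Violating.
Others bid (7, 7): truth gives 0; bid 7 gives 5 > 0. Violating.
Others bid (6, 12): truth gives 0; no alternative beats it.
Others bid (6, 18): truth gives 0; no alternative beats it.
(Checking all 25 profiles: 4 have a profitable deviation, 21 do not.)

4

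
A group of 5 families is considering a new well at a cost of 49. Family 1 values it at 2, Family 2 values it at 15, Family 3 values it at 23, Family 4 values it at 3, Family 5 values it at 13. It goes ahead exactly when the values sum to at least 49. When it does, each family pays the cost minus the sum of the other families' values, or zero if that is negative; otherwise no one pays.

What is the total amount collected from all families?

30

Total value 56 ≥ cost 49, so it is built.
Family 1: others sum to 54; max(0, 49 - 54) = 0.
Family 2: others sum to 41; max(0, 49 - 41) = 8.
Family 3: others sum to 33; max(0, 49 - 33) = 16.
Family 4: others sum to 53; max(0, 49 - 53) = 0.
Family 5: others sum to 43; max(0, 49 - 43) = 6.
Total collected = 0 + 8 + 16 + 0 + 6 = 30.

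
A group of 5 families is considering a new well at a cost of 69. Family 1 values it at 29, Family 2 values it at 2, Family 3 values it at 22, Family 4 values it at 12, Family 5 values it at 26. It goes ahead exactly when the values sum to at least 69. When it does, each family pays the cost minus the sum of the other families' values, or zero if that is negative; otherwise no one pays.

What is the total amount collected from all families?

Total value 91 ≥ cost 69, so it is built.
Family 1: others sum to 62; max(0, 69 - 62) = 7.
Family 2: others sum to 89; max(0, 69 - 89) = 0.
Family 3: others sum to 69; max(0, 69 - 69) = 0.
Family 4: others sum to 79; max(0, 69 - 79) = 0.
Family 5: others sum to 65; max(0, 69 - 65) = 4.
Total collected = 7 + 0 + 0 + 0 + 4 = 11.

11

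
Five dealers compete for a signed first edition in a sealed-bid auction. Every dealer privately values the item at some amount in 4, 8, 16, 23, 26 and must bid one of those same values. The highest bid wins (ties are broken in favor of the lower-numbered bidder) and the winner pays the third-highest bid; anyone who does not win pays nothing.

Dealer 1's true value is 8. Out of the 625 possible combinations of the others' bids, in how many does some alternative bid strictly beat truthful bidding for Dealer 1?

Others bid (4, 4, 4, 16): truth gives 0; bid 16 gives 4 > 0. Violating.
Others bid (4, 4, 4, 23): truth gives 0; bid 23 gives 4 > 0. Violating.
Others bid (4, 4, 4, 26): truth gives 0; bid 26 gives 4 > 0. Violating.
Others bid (4, 4, 16, 4): truth gives 0; bid 16 gives 4 > 0. Violating.
Others bid (4, 4, 4, 4): truth gives 4; no alternative beats it.
Others bid (4, 4, 4, 8): truth gives 4; no alternative beats it.
(Checking all 625 profiles: 12 have a profitable deviation, 613 do not.)

12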